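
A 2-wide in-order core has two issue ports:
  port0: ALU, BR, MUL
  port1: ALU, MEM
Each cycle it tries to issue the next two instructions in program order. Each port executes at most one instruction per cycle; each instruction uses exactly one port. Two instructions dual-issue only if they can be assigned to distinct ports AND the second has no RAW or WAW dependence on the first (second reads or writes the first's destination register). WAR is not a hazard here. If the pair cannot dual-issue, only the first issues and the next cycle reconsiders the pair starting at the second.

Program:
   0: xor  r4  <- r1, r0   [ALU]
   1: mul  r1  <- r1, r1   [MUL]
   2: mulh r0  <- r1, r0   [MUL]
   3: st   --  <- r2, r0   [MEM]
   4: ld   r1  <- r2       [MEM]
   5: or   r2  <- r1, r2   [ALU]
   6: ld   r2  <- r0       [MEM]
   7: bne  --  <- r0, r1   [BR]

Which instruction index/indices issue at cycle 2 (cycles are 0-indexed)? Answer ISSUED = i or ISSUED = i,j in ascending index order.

c0: i0,i1 xor.ALU mul.MUL  2-wide
c1: i2 mulh.MUL  RAW r0
c2: i3 st.MEM  no-port MEM/MEM
c3: i4 ld.MEM  RAW r1
c4: i5 or.ALU  WAW r2
c5: i6,i7 ld.MEM bne.BR  2-wide

ISSUED = 3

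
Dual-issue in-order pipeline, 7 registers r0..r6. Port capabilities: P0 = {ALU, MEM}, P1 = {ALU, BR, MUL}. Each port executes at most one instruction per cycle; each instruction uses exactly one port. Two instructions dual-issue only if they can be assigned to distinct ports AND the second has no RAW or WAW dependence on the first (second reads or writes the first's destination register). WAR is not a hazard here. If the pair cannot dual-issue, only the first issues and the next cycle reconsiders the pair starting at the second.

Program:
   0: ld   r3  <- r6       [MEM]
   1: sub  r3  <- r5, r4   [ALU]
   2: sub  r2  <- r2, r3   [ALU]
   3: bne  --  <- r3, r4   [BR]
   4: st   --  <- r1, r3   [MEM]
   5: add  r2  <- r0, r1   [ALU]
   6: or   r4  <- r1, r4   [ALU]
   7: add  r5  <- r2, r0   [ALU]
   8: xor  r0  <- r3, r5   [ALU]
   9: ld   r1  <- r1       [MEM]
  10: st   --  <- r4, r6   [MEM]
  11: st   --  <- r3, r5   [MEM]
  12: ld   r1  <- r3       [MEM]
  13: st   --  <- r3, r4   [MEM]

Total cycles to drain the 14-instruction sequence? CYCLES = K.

t=0 i0:ld.MEM ; WAW r3
t=1 i1:sub.ALU ; RAW r3
t=2 i2,i3:sub.ALU/bne.BR ; dual
t=3 i4,i5:st.MEM/add.ALU ; dual
t=4 i6,i7:or.ALU/add.ALU ; dual
t=5 i8,i9:xor.ALU/ld.MEM ; dual
t=6 i10:st.MEM ; no-port MEM/MEM
t=7 i11:st.MEM ; no-port MEM/MEM
t=8 i12:ld.MEM ; no-port MEM/MEM
t=9 i13:st.MEM ; tail

CYCLES = 10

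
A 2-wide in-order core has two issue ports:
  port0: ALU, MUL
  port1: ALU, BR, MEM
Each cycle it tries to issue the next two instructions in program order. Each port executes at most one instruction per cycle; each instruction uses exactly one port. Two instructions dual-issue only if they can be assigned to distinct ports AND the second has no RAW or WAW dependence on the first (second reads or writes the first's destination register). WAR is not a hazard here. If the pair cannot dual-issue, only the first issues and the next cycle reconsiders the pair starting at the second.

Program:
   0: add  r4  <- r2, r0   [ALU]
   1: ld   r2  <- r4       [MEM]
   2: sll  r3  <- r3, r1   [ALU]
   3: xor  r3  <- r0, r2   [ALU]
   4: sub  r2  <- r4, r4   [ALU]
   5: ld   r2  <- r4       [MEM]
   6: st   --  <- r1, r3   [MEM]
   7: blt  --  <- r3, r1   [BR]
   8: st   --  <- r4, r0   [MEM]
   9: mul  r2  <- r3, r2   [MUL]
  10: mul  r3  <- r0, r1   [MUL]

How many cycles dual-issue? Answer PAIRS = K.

#0 head=0: add i0 RAW r4
#1 head=1: ld;sll i1&i2 pair
#2 head=3: xor;sub i3&i4 pair
#3 head=5: ld i5 no-port MEM/MEM
#4 head=6: st i6 no-port MEM/BR
#5 head=7: blt i7 no-port BR/MEM
#6 head=8: st;mul i8&i9 pair
#7 head=10: mul i10 tail

PAIRS = 3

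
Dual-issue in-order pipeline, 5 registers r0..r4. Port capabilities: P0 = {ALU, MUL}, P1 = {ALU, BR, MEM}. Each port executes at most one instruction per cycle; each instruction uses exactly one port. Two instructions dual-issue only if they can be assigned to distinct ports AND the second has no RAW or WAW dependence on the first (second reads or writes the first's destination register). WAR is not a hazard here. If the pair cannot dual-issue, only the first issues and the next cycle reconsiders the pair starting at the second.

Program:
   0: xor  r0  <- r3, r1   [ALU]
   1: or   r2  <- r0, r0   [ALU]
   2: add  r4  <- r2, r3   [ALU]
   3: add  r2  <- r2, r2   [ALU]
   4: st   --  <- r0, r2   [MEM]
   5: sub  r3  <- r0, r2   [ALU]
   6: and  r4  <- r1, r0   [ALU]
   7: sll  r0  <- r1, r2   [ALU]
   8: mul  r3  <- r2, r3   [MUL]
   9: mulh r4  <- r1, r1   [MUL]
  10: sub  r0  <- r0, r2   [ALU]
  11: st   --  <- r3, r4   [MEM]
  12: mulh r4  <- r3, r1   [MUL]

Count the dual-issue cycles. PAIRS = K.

PAIRS = 5

t=0 i0:xor ; RAW r0
t=1 i1:or ; RAW r2
t=2 i2,i3:add+add ; dual
t=3 i4,i5:st+sub ; dual
t=4 i6,i7:and+sll ; dual
t=5 i8:mul ; no-port MUL/MUL
t=6 i9,i10:mulh+sub ; dual
t=7 i11,i12:st+mulh ; dual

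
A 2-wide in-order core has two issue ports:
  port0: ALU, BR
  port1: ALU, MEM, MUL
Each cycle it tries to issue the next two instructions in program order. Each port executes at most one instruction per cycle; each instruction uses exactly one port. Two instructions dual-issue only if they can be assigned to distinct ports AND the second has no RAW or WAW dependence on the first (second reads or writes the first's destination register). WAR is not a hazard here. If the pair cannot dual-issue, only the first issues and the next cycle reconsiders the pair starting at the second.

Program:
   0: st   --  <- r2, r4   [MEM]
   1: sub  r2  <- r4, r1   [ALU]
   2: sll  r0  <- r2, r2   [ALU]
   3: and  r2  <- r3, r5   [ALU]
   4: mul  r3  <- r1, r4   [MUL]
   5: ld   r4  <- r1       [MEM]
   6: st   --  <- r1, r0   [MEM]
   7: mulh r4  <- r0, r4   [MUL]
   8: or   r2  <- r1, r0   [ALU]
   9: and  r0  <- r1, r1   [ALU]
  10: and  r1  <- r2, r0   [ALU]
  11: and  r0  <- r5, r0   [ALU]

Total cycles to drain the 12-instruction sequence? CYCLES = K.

0. st;sub @i0,i1  | pair
1. sll;and @i2,i3  | pair
2. mul @i4  | no-port MUL/MEM
3. ld @i5  | no-port MEM/MEM
4. st @i6  | no-port MEM/MUL
5. mulh;or @i7,i8  | pair
6. and @i9  | RAW r0
7. and;and @i10,i11  | pair

CYCLES = 8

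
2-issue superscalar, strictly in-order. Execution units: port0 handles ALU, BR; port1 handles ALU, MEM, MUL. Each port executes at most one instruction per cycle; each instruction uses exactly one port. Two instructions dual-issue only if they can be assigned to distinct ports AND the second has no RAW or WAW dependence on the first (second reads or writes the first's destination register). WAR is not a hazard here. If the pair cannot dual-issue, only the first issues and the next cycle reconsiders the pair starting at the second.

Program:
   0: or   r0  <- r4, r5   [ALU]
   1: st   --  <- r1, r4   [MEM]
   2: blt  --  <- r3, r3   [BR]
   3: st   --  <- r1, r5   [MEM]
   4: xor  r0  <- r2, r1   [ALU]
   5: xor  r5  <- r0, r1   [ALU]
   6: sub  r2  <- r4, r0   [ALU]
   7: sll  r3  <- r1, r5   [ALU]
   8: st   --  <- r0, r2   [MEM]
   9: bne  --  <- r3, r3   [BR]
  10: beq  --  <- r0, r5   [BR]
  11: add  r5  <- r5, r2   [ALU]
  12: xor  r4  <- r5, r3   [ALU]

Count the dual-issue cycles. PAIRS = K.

PAIRS = 5

c0: i0/i1 or+st  pair
c1: i2/i3 blt+st  pair
c2: i4 xor  RAW r0
c3: i5/i6 xor+sub  pair
c4: i7/i8 sll+st  pair
c5: i9 bne  no-port BR/BR
c6: i10/i11 beq+add  pair
c7: i12 xor  tail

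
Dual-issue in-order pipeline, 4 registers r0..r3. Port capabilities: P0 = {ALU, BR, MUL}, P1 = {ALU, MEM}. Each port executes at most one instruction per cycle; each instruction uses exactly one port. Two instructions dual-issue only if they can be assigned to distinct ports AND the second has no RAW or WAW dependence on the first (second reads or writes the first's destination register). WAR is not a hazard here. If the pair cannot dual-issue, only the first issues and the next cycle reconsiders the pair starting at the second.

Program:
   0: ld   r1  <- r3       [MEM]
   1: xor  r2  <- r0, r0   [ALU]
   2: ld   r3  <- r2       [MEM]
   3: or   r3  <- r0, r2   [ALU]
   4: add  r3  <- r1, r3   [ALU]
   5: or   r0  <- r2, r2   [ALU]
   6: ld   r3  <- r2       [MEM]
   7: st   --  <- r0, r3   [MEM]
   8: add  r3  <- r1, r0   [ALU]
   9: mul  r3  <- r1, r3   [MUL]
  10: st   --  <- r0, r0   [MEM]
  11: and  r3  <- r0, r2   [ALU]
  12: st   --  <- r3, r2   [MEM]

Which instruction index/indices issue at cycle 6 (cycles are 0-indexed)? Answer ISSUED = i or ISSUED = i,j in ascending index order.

  cy0 -> i0&i1 (ld.MEM xor.ALU) 2-wide
  cy1 -> i2 (ld.MEM) WAW r3
  cy2 -> i3 (or.ALU) RAW+WAW r3
  cy3 -> i4&i5 (add.ALU or.ALU) 2-wide
  cy4 -> i6 (ld.MEM) no-port MEM/MEM
  cy5 -> i7&i8 (st.MEM add.ALU) 2-wide
  cy6 -> i9&i10 (mul.MUL st.MEM) 2-wide
  cy7 -> i11 (and.ALU) RAW r3
  cy8 -> i12 (st.MEM) tail

ISSUED = 9,10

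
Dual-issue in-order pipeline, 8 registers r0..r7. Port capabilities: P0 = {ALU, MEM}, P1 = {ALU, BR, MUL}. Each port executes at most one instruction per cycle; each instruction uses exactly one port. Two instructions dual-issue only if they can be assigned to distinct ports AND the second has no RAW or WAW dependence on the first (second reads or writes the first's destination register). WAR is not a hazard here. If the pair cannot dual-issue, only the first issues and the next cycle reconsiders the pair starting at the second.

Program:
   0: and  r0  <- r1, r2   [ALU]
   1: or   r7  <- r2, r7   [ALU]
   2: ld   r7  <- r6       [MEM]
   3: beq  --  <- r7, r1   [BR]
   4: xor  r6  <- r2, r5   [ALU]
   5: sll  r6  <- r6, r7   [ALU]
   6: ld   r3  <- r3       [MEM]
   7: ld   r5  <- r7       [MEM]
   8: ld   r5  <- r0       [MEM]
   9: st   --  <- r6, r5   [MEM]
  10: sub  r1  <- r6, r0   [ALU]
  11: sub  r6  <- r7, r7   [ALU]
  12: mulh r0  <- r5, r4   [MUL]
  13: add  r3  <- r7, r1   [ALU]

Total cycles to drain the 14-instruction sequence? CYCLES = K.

t=0 i0&i1:and;or ; 2-wide
t=1 i2:ld ; RAW r7
t=2 i3&i4:beq;xor ; 2-wide
t=3 i5&i6:sll;ld ; 2-wide
t=4 i7:ld ; no-port MEM/MEM
t=5 i8:ld ; no-port MEM/MEM
t=6 i9&i10:st;sub ; 2-wide
t=7 i11&i12:sub;mulh ; 2-wide
t=8 i13:add ; tail

CYCLES = 9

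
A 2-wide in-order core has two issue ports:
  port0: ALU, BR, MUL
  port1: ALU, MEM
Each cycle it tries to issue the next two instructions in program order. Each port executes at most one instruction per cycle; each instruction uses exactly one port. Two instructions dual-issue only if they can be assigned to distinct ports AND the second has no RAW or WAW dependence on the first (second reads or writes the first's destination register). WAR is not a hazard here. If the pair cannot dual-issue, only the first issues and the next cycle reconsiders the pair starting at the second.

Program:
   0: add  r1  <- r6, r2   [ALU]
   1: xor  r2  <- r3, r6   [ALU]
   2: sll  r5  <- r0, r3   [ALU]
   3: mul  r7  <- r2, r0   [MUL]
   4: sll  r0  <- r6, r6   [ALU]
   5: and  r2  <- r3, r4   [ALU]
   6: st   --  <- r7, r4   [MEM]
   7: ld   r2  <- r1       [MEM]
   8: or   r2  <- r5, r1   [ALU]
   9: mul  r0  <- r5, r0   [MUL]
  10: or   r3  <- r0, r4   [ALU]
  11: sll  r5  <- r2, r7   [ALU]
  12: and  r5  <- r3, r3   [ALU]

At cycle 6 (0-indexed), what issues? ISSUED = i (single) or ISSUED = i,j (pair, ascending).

t=0 i0,i1:add.ALU/xor.ALU ; dual
t=1 i2,i3:sll.ALU/mul.MUL ; dual
t=2 i4,i5:sll.ALU/and.ALU ; dual
t=3 i6:st.MEM ; no-port MEM/MEM
t=4 i7:ld.MEM ; WAW r2
t=5 i8,i9:or.ALU/mul.MUL ; dual
t=6 i10,i11:or.ALU/sll.ALU ; dual
t=7 i12:and.ALU ; tail

ISSUED = 10,11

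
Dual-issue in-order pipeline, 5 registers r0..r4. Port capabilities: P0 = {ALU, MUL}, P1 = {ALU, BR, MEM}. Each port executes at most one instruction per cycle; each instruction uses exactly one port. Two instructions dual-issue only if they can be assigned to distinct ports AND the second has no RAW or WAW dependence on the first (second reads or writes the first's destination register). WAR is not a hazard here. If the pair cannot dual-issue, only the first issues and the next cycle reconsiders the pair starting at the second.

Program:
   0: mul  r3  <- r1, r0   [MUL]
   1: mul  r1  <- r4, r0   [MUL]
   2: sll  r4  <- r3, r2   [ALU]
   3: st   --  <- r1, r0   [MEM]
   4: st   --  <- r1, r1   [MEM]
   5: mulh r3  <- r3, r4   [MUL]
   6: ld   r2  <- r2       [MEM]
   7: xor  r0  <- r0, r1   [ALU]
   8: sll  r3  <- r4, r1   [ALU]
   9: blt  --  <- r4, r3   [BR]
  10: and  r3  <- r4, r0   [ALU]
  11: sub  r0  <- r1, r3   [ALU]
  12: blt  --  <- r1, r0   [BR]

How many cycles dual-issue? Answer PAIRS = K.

PAIRS = 4

  cy0 -> i0 (mul) no-port MUL/MUL
  cy1 -> i1/i2 (mul;sll) pair
  cy2 -> i3 (st) no-port MEM/MEM
  cy3 -> i4/i5 (st;mulh) pair
  cy4 -> i6/i7 (ld;xor) pair
  cy5 -> i8 (sll) RAW r3
  cy6 -> i9/i10 (blt;and) pair
  cy7 -> i11 (sub) RAW r0
  cy8 -> i12 (blt) tail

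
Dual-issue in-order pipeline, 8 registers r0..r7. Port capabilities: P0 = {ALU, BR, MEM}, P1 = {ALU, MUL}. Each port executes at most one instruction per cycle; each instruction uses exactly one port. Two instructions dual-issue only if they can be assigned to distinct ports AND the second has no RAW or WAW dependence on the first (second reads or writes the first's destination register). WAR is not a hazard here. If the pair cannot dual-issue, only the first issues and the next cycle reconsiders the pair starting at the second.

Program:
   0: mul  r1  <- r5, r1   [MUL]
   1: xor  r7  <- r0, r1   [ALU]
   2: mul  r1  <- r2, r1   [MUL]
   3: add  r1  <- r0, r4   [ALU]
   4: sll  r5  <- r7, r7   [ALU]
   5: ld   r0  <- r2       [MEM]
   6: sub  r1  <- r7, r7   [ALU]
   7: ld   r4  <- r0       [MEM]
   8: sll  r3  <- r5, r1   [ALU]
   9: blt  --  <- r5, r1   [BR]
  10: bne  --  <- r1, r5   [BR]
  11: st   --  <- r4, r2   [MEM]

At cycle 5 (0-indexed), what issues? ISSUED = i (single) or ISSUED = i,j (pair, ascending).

0. mul.MUL @i0  | RAW r1
1. xor.ALU mul.MUL @i1+i2  | 2-wide
2. add.ALU sll.ALU @i3+i4  | 2-wide
3. ld.MEM sub.ALU @i5+i6  | 2-wide
4. ld.MEM sll.ALU @i7+i8  | 2-wide
5. blt.BR @i9  | no-port BR/BR
6. bne.BR @i10  | no-port BR/MEM
7. st.MEM @i11  | tail

ISSUED = 9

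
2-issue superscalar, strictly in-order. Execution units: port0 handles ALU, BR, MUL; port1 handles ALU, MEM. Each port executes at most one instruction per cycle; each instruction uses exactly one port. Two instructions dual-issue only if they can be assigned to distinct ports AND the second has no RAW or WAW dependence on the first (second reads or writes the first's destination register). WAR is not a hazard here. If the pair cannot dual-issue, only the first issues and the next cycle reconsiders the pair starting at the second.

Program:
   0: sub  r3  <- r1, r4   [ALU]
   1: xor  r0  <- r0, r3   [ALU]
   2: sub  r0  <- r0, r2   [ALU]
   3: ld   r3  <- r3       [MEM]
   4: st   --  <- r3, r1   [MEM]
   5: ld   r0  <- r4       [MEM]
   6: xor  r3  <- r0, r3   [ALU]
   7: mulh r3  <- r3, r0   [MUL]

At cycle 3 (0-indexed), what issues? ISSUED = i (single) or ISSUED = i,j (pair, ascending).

ISSUED = 4

t=0 i0:sub ; RAW r3
t=1 i1:xor ; RAW+WAW r0
t=2 i2/i3:sub ld ; 2-wide
t=3 i4:st ; no-port MEM/MEM
t=4 i5:ld ; RAW r0
t=5 i6:xor ; RAW+WAW r3
t=6 i7:mulh ; tail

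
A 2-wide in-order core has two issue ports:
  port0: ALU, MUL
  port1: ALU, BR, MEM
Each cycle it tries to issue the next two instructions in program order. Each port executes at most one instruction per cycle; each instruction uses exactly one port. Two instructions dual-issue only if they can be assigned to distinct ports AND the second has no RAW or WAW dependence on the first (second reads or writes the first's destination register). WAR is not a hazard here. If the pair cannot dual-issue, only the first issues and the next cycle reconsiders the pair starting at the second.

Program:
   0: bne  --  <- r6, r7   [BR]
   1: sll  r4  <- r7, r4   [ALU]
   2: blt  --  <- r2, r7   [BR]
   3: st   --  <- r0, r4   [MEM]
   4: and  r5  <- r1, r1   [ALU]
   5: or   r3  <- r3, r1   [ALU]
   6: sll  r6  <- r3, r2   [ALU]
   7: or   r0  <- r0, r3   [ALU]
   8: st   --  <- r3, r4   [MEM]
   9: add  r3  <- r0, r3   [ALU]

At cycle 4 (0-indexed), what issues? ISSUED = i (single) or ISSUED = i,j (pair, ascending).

ISSUED = 6,7

#0 head=0: bne.BR sll.ALU i0/i1 pair
#1 head=2: blt.BR i2 no-port BR/MEM
#2 head=3: st.MEM and.ALU i3/i4 pair
#3 head=5: or.ALU i5 RAW r3
#4 head=6: sll.ALU or.ALU i6/i7 pair
#5 head=8: st.MEM add.ALU i8/i9 pair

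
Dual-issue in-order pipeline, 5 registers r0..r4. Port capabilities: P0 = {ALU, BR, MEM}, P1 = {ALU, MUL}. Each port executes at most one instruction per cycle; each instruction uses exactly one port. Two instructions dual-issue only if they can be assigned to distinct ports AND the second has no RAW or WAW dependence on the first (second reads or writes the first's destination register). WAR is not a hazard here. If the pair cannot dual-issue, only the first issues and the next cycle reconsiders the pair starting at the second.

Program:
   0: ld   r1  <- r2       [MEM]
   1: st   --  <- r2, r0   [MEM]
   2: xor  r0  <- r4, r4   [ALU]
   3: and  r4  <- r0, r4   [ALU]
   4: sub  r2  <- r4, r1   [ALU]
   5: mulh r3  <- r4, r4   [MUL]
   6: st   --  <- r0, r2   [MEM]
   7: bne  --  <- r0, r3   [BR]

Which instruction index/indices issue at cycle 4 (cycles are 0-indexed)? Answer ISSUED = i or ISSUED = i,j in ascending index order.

ISSUED = 6

0. ld.MEM @i0  | no-port MEM/MEM
1. st.MEM+xor.ALU @i1/i2  | 2-wide
2. and.ALU @i3  | RAW r4
3. sub.ALU+mulh.MUL @i4/i5  | 2-wide
4. st.MEM @i6  | no-port MEM/BR
5. bne.BR @i7  | tail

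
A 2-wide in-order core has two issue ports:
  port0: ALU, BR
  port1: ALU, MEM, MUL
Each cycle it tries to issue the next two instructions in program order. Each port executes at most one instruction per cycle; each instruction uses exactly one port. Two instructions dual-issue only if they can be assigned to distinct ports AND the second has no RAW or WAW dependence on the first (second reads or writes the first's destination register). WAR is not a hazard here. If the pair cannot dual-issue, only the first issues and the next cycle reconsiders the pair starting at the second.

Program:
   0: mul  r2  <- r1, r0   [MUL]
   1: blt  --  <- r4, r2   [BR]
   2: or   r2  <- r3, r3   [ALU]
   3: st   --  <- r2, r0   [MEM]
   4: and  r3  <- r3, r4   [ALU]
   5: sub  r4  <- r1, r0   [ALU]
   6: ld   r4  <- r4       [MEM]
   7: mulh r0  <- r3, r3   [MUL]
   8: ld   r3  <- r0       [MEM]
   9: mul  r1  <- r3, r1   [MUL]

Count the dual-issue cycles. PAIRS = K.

[0] i0  mul.MUL  -- RAW r2
[1] i1/i2  blt.BR+or.ALU  -- 2-wide
[2] i3/i4  st.MEM+and.ALU  -- 2-wide
[3] i5  sub.ALU  -- RAW+WAW r4
[4] i6  ld.MEM  -- no-port MEM/MUL
[5] i7  mulh.MUL  -- no-port MUL/MEM
[6] i8  ld.MEM  -- no-port MEM/MUL
[7] i9  mul.MUL  -- tail

PAIRS = 2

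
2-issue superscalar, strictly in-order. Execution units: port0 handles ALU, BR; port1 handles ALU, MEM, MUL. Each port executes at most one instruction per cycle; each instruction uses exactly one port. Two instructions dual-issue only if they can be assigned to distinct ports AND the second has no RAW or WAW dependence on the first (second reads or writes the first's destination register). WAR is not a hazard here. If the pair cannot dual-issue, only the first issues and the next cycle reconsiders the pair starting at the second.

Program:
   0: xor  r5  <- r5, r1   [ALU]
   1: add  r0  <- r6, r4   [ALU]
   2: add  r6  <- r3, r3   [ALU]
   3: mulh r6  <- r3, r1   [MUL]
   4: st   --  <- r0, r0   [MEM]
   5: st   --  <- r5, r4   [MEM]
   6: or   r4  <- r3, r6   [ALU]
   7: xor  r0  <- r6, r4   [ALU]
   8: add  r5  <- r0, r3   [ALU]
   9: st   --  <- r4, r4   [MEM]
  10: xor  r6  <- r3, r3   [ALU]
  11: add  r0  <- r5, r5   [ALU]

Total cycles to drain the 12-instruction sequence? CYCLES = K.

[0] i0,i1  xor add  -- pair
[1] i2  add  -- WAW r6
[2] i3  mulh  -- no-port MUL/MEM
[3] i4  st  -- no-port MEM/MEM
[4] i5,i6  st or  -- pair
[5] i7  xor  -- RAW r0
[6] i8,i9  add st  -- pair
[7] i10,i11  xor add  -- pair

CYCLES = 8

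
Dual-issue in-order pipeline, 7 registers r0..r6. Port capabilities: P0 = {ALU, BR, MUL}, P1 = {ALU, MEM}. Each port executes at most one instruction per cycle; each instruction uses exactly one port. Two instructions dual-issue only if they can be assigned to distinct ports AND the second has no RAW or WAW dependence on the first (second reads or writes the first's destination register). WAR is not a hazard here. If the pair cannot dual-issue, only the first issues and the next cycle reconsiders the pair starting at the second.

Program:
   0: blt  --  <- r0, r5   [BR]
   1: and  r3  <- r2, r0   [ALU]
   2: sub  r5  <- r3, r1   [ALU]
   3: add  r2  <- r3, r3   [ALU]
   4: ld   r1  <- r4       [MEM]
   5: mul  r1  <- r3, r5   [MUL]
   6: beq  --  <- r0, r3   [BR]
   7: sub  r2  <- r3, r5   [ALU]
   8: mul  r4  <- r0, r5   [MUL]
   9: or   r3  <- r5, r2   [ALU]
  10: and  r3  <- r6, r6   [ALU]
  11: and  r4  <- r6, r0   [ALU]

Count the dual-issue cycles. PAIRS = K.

[0] i0&i1  blt.BR;and.ALU  -- pair
[1] i2&i3  sub.ALU;add.ALU  -- pair
[2] i4  ld.MEM  -- WAW r1
[3] i5  mul.MUL  -- no-port MUL/BR
[4] i6&i7  beq.BR;sub.ALU  -- pair
[5] i8&i9  mul.MUL;or.ALU  -- pair
[6] i10&i11  and.ALU;and.ALU  -- pair

PAIRS = 5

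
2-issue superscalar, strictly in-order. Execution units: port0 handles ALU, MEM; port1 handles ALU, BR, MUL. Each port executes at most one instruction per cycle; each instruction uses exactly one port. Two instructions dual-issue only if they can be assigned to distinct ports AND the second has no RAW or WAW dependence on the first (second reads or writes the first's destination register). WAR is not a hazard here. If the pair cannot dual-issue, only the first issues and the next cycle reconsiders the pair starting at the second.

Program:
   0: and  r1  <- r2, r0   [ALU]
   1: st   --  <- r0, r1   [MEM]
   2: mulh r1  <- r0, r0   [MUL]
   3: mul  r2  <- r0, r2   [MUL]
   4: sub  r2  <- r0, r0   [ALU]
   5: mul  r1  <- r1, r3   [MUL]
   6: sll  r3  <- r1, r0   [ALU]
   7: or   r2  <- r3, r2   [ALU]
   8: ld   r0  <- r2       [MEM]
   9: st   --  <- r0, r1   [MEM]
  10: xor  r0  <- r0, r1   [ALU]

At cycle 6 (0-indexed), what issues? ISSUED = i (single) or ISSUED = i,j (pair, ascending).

ISSUED = 8

  cy0 -> i0 (and) RAW r1
  cy1 -> i1/i2 (st;mulh) dual
  cy2 -> i3 (mul) WAW r2
  cy3 -> i4/i5 (sub;mul) dual
  cy4 -> i6 (sll) RAW r3
  cy5 -> i7 (or) RAW r2
  cy6 -> i8 (ld) no-port MEM/MEM
  cy7 -> i9/i10 (st;xor) dual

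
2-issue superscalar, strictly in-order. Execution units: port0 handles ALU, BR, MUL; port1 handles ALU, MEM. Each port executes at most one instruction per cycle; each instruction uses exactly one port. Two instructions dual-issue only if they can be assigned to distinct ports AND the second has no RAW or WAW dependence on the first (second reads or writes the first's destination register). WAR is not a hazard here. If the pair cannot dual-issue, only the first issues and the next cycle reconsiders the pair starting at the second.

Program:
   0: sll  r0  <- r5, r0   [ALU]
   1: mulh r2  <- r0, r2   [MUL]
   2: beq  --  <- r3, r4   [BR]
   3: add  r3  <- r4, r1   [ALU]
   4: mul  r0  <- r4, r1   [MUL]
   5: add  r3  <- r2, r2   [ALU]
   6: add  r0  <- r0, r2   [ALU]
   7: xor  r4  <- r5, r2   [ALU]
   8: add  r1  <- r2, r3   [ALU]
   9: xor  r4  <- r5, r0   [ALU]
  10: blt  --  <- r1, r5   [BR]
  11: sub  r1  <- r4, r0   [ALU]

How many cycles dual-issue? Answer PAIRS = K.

PAIRS = 5

t=0 i0:sll ; RAW r0
t=1 i1:mulh ; no-port MUL/BR
t=2 i2+i3:beq+add ; pair
t=3 i4+i5:mul+add ; pair
t=4 i6+i7:add+xor ; pair
t=5 i8+i9:add+xor ; pair
t=6 i10+i11:blt+sub ; pair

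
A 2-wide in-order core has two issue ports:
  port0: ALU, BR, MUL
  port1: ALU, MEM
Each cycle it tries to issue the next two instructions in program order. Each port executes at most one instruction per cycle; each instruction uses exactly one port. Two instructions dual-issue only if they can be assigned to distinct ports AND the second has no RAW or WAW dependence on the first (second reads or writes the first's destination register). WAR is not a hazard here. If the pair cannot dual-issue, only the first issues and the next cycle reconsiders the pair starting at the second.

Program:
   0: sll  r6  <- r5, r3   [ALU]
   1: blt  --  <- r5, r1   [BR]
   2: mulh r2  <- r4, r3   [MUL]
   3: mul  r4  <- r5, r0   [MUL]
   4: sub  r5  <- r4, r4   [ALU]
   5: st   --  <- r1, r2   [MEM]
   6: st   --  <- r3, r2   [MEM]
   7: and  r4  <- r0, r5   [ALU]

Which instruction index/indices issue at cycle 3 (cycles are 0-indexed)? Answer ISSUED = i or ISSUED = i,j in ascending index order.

[0] i0,i1  sll.ALU/blt.BR  -- dual
[1] i2  mulh.MUL  -- no-port MUL/MUL
[2] i3  mul.MUL  -- RAW r4
[3] i4,i5  sub.ALU/st.MEM  -- dual
[4] i6,i7  st.MEM/and.ALU  -- dual

ISSUED = 4,5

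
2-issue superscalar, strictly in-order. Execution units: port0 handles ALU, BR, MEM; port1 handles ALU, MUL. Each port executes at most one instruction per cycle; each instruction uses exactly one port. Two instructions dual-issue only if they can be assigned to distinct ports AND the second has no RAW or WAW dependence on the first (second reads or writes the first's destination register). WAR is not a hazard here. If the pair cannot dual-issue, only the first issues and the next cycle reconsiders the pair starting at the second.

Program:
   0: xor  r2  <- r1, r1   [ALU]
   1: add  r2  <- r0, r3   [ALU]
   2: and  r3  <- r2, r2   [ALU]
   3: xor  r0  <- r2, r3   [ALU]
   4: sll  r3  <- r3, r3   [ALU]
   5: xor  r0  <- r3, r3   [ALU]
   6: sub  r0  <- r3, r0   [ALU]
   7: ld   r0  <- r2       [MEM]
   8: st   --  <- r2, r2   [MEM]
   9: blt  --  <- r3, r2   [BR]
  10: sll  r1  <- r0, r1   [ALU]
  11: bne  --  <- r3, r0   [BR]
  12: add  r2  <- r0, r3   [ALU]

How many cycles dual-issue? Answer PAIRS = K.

PAIRS = 3

t=0 i0:xor ; WAW r2
t=1 i1:add ; RAW r2
t=2 i2:and ; RAW r3
t=3 i3+i4:xor;sll ; 2-wide
t=4 i5:xor ; RAW+WAW r0
t=5 i6:sub ; WAW r0
t=6 i7:ld ; no-port MEM/MEM
t=7 i8:st ; no-port MEM/BR
t=8 i9+i10:blt;sll ; 2-wide
t=9 i11+i12:bne;add ; 2-wide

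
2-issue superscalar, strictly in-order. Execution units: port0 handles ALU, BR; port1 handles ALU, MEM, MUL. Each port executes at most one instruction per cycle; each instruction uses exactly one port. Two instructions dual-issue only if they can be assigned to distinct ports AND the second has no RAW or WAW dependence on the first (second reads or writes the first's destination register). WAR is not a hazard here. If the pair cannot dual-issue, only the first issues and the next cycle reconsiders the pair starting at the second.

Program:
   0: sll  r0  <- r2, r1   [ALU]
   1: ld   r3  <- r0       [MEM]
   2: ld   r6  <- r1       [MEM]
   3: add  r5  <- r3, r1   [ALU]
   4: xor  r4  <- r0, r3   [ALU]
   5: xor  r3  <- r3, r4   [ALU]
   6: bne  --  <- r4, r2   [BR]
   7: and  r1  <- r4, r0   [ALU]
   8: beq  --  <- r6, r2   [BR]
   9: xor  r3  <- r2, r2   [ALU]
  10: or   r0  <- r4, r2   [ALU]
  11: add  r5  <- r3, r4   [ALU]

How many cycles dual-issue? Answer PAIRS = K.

PAIRS = 4

#0 head=0: sll i0 RAW r0
#1 head=1: ld i1 no-port MEM/MEM
#2 head=2: ld;add i2+i3 pair
#3 head=4: xor i4 RAW r4
#4 head=5: xor;bne i5+i6 pair
#5 head=7: and;beq i7+i8 pair
#6 head=9: xor;or i9+i10 pair
#7 head=11: add i11 tail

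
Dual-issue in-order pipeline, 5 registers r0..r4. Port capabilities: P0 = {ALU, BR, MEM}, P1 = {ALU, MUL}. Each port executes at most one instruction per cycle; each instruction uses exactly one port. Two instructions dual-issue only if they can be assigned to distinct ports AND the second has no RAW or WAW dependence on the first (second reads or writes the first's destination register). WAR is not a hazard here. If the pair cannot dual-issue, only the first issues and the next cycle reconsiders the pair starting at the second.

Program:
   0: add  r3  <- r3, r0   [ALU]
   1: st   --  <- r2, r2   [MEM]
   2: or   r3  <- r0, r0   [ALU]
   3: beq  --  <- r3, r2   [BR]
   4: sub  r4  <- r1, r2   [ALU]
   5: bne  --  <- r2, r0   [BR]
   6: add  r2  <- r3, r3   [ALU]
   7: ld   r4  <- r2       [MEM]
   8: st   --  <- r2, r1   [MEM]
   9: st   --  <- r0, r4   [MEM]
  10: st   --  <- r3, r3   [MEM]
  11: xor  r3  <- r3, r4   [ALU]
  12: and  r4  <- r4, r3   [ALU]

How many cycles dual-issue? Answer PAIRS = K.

PAIRS = 4

0. add.ALU st.MEM @i0&i1  | dual
1. or.ALU @i2  | RAW r3
2. beq.BR sub.ALU @i3&i4  | dual
3. bne.BR add.ALU @i5&i6  | dual
4. ld.MEM @i7  | no-port MEM/MEM
5. st.MEM @i8  | no-port MEM/MEM
6. st.MEM @i9  | no-port MEM/MEM
7. st.MEM xor.ALU @i10&i11  | dual
8. and.ALU @i12  | tail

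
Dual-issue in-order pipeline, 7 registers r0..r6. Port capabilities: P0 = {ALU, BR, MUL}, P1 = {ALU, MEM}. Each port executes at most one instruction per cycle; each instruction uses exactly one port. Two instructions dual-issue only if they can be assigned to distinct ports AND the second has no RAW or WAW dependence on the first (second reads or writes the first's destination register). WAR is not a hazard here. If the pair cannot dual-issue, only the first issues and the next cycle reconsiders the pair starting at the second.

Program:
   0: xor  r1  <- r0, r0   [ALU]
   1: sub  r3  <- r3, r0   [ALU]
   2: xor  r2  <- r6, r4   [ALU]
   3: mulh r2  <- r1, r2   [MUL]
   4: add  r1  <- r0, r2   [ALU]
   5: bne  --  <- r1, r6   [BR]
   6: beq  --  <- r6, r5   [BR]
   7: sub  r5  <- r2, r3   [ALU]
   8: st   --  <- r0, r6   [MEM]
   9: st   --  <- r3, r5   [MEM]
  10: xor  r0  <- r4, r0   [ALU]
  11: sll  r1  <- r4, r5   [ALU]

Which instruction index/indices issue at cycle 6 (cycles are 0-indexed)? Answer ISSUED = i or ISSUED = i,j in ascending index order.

[0] i0&i1  xor;sub  -- pair
[1] i2  xor  -- RAW+WAW r2
[2] i3  mulh  -- RAW r2
[3] i4  add  -- RAW r1
[4] i5  bne  -- no-port BR/BR
[5] i6&i7  beq;sub  -- pair
[6] i8  st  -- no-port MEM/MEM
[7] i9&i10  st;xor  -- pair
[8] i11  sll  -- tail

ISSUED = 8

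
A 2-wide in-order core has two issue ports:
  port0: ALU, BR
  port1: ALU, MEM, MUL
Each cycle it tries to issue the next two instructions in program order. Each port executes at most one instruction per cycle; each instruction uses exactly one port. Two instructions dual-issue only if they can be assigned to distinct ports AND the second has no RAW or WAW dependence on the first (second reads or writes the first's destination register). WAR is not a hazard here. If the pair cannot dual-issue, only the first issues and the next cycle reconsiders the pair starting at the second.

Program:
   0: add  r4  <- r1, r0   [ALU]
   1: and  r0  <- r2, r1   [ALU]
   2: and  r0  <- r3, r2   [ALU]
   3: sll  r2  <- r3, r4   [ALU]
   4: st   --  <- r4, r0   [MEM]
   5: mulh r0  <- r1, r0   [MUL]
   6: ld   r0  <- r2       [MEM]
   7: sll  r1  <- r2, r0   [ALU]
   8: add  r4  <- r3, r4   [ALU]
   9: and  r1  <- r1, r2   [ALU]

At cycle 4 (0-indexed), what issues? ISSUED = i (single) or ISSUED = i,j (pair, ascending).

ISSUED = 6

  cy0 -> i0/i1 (add.ALU and.ALU) dual
  cy1 -> i2/i3 (and.ALU sll.ALU) dual
  cy2 -> i4 (st.MEM) no-port MEM/MUL
  cy3 -> i5 (mulh.MUL) no-port MUL/MEM
  cy4 -> i6 (ld.MEM) RAW r0
  cy5 -> i7/i8 (sll.ALU add.ALU) dual
  cy6 -> i9 (and.ALU) tail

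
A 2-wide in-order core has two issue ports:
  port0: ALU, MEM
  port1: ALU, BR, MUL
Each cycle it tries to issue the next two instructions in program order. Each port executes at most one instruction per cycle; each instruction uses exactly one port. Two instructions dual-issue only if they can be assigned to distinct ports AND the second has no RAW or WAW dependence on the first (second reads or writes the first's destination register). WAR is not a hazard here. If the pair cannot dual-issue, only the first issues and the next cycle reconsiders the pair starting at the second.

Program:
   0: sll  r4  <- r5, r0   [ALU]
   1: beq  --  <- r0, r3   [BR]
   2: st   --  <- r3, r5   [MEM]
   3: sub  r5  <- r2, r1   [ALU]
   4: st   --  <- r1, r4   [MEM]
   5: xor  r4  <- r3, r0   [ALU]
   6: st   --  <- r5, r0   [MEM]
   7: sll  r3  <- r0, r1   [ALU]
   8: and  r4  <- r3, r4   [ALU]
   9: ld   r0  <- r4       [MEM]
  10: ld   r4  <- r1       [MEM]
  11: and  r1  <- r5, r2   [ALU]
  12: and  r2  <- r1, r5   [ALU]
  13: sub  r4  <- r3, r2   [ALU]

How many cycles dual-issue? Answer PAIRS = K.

0. sll.ALU+beq.BR @i0/i1  | dual
1. st.MEM+sub.ALU @i2/i3  | dual
2. st.MEM+xor.ALU @i4/i5  | dual
3. st.MEM+sll.ALU @i6/i7  | dual
4. and.ALU @i8  | RAW r4
5. ld.MEM @i9  | no-port MEM/MEM
6. ld.MEM+and.ALU @i10/i11  | dual
7. and.ALU @i12  | RAW r2
8. sub.ALU @i13  | tail

PAIRS = 5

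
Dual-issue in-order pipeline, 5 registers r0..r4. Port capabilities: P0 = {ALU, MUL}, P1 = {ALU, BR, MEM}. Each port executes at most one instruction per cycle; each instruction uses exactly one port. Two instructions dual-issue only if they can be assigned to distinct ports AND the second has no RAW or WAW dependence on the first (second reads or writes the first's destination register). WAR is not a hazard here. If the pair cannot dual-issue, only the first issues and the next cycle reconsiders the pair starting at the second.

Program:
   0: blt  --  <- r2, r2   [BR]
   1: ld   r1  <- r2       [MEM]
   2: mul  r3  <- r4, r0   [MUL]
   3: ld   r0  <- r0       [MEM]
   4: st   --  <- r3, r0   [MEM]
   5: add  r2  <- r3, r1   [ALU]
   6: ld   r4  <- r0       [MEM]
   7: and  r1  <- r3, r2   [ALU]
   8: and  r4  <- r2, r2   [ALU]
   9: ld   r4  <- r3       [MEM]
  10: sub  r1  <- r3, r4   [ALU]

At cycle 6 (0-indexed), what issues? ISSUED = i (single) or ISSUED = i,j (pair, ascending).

  cy0 -> i0 (blt.BR) no-port BR/MEM
  cy1 -> i1/i2 (ld.MEM/mul.MUL) 2-wide
  cy2 -> i3 (ld.MEM) no-port MEM/MEM
  cy3 -> i4/i5 (st.MEM/add.ALU) 2-wide
  cy4 -> i6/i7 (ld.MEM/and.ALU) 2-wide
  cy5 -> i8 (and.ALU) WAW r4
  cy6 -> i9 (ld.MEM) RAW r4
  cy7 -> i10 (sub.ALU) tail

ISSUED = 9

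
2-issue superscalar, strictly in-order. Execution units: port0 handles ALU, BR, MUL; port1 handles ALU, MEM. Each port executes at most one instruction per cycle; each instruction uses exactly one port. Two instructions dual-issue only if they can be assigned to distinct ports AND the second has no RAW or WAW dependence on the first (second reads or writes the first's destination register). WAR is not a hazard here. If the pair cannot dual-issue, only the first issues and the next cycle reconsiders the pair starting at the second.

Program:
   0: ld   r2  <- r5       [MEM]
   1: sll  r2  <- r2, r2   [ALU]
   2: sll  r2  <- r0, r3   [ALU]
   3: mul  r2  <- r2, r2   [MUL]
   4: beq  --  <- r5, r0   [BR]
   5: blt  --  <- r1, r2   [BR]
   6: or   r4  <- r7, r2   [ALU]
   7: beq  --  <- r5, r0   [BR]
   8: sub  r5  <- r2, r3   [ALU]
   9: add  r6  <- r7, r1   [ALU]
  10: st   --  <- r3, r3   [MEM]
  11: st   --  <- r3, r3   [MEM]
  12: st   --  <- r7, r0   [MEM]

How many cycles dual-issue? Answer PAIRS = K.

PAIRS = 3

t=0 i0:ld.MEM ; RAW+WAW r2
t=1 i1:sll.ALU ; WAW r2
t=2 i2:sll.ALU ; RAW+WAW r2
t=3 i3:mul.MUL ; no-port MUL/BR
t=4 i4:beq.BR ; no-port BR/BR
t=5 i5&i6:blt.BR+or.ALU ; dual
t=6 i7&i8:beq.BR+sub.ALU ; dual
t=7 i9&i10:add.ALU+st.MEM ; dual
t=8 i11:st.MEM ; no-port MEM/MEM
t=9 i12:st.MEM ; tail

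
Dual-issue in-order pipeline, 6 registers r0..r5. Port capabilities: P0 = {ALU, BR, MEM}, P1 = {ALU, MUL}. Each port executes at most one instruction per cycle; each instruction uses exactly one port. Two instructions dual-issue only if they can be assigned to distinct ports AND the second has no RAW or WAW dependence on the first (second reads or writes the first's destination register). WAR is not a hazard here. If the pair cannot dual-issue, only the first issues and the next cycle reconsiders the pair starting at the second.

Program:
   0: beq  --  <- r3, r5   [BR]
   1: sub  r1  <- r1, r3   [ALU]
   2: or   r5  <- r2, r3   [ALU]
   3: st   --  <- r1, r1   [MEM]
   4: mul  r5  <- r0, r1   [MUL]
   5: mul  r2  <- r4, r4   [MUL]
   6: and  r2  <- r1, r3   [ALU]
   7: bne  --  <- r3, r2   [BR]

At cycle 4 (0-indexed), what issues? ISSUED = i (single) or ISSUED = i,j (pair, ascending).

ISSUED = 6

#0 head=0: beq.BR+sub.ALU i0&i1 pair
#1 head=2: or.ALU+st.MEM i2&i3 pair
#2 head=4: mul.MUL i4 no-port MUL/MUL
#3 head=5: mul.MUL i5 WAW r2
#4 head=6: and.ALU i6 RAW r2
#5 head=7: bne.BR i7 tail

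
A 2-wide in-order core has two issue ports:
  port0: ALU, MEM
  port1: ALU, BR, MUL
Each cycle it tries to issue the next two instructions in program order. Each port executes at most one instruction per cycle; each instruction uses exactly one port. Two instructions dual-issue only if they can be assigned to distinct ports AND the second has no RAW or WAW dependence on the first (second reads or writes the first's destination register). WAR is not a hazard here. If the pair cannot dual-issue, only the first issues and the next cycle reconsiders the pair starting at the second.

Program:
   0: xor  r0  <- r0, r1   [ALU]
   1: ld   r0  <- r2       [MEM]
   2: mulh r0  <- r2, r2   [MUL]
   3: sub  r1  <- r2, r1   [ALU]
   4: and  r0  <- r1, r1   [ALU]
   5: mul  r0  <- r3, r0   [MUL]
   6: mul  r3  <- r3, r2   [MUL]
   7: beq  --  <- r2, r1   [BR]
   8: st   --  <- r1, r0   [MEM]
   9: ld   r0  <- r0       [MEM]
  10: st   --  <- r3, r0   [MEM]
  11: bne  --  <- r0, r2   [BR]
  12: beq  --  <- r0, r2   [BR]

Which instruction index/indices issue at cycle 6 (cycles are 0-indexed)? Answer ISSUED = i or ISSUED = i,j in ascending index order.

ISSUED = 7,8

t=0 i0:xor ; WAW r0
t=1 i1:ld ; WAW r0
t=2 i2,i3:mulh sub ; 2-wide
t=3 i4:and ; RAW+WAW r0
t=4 i5:mul ; no-port MUL/MUL
t=5 i6:mul ; no-port MUL/BR
t=6 i7,i8:beq st ; 2-wide
t=7 i9:ld ; no-port MEM/MEM
t=8 i10,i11:st bne ; 2-wide
t=9 i12:beq ; tail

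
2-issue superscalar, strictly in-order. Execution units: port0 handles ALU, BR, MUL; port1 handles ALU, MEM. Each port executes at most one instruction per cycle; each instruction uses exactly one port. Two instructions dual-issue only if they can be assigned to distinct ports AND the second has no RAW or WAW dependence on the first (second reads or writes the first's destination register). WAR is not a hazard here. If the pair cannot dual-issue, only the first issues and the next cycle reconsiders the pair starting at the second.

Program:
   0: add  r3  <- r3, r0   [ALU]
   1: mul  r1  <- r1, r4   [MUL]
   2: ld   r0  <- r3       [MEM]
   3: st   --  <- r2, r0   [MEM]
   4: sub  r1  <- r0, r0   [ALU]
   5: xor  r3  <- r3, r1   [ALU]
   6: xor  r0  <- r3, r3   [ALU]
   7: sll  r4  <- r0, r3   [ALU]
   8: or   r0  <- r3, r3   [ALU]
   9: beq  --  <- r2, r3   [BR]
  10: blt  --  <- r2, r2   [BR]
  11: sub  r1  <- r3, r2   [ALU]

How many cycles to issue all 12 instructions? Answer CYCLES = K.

CYCLES = 8

[0] i0&i1  add.ALU;mul.MUL  -- dual
[1] i2  ld.MEM  -- no-port MEM/MEM
[2] i3&i4  st.MEM;sub.ALU  -- dual
[3] i5  xor.ALU  -- RAW r3
[4] i6  xor.ALU  -- RAW r0
[5] i7&i8  sll.ALU;or.ALU  -- dual
[6] i9  beq.BR  -- no-port BR/BR
[7] i10&i11  blt.BR;sub.ALU  -- dual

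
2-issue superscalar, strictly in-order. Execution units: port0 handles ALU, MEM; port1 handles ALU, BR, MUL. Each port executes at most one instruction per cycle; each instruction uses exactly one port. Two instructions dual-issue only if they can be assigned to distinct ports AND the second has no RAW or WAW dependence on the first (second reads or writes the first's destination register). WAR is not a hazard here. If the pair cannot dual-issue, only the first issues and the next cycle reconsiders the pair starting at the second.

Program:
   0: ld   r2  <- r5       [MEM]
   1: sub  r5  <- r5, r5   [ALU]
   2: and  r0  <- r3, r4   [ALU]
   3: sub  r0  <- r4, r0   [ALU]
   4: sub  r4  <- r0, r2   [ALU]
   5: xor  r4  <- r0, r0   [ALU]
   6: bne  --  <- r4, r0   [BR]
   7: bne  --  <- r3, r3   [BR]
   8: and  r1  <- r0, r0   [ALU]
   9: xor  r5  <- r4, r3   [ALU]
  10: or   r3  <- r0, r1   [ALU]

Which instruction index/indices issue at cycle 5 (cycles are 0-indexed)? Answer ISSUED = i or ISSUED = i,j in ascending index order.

ISSUED = 6

  cy0 -> i0,i1 (ld sub) pair
  cy1 -> i2 (and) RAW+WAW r0
  cy2 -> i3 (sub) RAW r0
  cy3 -> i4 (sub) WAW r4
  cy4 -> i5 (xor) RAW r4
  cy5 -> i6 (bne) no-port BR/BR
  cy6 -> i7,i8 (bne and) pair
  cy7 -> i9,i10 (xor or) pair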